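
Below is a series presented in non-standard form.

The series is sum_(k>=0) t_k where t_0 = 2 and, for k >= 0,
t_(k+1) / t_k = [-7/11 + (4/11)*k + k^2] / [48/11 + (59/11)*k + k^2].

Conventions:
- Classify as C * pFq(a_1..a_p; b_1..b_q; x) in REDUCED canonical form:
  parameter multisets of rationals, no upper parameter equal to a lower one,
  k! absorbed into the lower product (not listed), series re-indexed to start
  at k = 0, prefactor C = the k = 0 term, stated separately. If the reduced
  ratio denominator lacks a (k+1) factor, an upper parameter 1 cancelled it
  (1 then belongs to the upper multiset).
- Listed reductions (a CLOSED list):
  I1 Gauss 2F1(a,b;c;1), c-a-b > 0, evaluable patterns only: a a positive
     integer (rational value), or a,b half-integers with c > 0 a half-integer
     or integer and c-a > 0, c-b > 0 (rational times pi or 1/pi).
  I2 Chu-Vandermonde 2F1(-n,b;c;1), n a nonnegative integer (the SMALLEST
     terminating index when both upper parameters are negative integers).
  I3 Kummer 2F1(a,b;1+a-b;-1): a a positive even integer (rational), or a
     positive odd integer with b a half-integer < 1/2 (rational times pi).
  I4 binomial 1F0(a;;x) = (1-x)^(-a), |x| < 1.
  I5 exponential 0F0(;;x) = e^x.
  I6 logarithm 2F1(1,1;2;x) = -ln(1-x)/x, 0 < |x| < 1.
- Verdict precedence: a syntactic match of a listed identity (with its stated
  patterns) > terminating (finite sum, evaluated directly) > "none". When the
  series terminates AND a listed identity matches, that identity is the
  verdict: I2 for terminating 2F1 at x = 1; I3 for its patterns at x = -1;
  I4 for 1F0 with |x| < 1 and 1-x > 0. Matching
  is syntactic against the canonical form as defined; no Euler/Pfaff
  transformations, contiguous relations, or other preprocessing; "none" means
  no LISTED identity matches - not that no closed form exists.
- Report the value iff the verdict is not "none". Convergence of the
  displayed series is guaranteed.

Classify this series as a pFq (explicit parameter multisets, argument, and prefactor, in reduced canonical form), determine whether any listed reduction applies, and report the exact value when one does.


Reduced: x = 1, 2F1, upper = {-7/11, 1}, lower = {48/11}, C = 2. Verdict at x = 1: Gauss's theorem (I1) matches (x = 1: the Gamma ratio telescopes since c-a-b = 4 > 0 and a = 1 in Z>0). Hence: 37/22.

The tell: from the first term 2: factor the ratio over Q (prefactor 2): negated roots = parameters.
Adjacent-term ratio: r(k) = 1 * (k-7/11) (k+1) / [(k+48/11) (k+1)] - rational in k, leading ratio 1; with t_0 = 2, classification follows.


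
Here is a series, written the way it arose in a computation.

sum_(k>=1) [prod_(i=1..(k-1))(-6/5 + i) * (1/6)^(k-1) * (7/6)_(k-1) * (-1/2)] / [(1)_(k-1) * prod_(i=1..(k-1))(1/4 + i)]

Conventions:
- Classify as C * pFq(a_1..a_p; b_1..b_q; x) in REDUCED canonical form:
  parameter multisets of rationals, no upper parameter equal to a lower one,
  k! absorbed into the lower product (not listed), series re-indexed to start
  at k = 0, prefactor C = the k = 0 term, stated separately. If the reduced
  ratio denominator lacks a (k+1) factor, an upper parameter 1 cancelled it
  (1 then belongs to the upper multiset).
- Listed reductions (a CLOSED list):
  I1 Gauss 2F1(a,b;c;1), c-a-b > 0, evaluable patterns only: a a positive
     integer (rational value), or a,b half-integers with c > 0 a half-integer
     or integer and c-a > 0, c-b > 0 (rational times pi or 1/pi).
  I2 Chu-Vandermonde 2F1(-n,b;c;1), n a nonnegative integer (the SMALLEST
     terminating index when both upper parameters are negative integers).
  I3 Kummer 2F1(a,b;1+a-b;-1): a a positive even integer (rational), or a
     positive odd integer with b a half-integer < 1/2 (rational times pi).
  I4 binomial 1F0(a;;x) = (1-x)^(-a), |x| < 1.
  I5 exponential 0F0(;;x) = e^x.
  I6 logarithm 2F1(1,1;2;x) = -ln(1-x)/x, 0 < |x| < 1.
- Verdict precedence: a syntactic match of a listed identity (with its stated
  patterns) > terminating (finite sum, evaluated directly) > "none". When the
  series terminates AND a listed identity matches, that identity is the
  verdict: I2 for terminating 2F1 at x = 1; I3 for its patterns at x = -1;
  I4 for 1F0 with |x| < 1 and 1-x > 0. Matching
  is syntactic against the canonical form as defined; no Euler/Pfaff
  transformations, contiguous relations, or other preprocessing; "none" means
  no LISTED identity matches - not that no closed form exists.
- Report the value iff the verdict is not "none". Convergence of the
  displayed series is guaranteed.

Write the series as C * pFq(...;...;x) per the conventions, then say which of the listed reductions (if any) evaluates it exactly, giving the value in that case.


This is -1/2 * 2F1(-1/5, 7/6; 5/4; 1/6) in reduced canonical form. Verdict: none (x = 1/6): each listed identity misses the multisets {-1/5, 7/6} ; {5/4}.

Key observation: x = (1/6) and the lower running product (C = -1/2) is a rising factorial.
Consecutive-term ratio: r(k) = (1/6) * (k-1/5) (k+7/6) / [(k+5/4) (k+1)] - rational in k. x = (1/6); t_0 = -1/2; negate the roots.


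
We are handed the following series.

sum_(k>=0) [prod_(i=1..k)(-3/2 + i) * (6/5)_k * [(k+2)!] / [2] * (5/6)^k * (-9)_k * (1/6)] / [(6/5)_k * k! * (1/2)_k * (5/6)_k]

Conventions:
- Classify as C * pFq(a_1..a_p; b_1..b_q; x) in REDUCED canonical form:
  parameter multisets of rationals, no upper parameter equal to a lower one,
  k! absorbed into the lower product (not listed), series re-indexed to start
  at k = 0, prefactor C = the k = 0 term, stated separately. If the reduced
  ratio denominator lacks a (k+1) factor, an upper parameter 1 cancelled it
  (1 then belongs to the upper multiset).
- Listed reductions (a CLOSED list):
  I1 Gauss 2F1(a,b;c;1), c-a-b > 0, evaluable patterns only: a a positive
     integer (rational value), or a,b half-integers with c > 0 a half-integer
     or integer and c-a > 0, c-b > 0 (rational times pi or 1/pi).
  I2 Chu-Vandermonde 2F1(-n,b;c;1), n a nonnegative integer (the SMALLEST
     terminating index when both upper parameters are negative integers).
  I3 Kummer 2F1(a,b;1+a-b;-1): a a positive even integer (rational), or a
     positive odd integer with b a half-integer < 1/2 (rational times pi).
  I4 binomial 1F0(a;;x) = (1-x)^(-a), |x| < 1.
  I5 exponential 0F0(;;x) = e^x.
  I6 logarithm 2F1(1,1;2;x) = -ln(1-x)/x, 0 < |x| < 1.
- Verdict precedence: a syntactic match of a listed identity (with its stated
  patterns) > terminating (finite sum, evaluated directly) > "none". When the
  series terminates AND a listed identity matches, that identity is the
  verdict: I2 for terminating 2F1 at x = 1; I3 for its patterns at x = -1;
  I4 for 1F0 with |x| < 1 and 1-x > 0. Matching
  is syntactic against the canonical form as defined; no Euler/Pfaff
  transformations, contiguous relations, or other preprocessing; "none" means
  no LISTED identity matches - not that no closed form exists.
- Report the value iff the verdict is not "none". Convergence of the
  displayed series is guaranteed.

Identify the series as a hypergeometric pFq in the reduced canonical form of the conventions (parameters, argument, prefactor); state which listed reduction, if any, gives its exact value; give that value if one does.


This is 1/6 * 3F2(-9, -1/2, 3; 1/2, 5/6; 5/6) in reduced canonical form. Verdict: terminating. (-9)_k vanishes past k = 9, leaving a 10-term sum, computed directly. Sum: 160074446476726/92903320860207.

The tell: t_0 = 1/6 here, and the factorial ratio (C = 1/6) (k+a-1)!/(a-1)! is a rising factorial (a)_k.
Adjacent-term ratio: r(k) = (5/6) * (k-9) (k-1/2) (k+3) / [(k+1/2) (k+5/6) (k+1)] - poly over poly, x = (5/6) from leading terms; C = 1/6 at k = 0.


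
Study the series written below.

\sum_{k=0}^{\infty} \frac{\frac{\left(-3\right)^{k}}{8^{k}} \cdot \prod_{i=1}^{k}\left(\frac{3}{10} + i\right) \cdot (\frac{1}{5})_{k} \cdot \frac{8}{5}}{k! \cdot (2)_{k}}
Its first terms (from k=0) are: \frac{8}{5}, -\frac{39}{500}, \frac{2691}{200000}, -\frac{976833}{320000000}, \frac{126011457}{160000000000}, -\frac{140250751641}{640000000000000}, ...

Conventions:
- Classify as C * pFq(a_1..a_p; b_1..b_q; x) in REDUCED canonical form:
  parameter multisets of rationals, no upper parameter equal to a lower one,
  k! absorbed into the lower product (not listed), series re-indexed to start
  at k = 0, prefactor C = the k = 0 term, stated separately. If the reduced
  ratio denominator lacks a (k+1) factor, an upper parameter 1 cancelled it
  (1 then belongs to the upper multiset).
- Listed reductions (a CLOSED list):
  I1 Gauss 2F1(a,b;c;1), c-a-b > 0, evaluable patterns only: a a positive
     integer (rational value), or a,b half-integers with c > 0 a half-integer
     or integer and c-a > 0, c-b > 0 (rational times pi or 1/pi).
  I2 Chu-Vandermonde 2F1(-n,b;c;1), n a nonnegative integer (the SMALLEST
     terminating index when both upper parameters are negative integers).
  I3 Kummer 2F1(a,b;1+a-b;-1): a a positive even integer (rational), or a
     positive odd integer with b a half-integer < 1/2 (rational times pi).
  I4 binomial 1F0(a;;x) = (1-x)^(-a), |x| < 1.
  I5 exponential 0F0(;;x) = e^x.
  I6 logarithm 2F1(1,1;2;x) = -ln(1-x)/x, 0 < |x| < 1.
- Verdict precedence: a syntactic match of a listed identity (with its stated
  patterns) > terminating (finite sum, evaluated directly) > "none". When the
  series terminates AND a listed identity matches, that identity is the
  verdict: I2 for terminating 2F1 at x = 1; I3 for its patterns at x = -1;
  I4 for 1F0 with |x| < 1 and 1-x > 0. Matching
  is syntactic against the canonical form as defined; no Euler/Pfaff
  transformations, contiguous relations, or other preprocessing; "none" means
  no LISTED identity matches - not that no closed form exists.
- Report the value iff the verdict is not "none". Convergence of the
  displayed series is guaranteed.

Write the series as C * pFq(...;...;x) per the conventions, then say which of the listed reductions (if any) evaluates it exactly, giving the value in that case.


At argument -\frac{3}{8}: a 2F1 with upper {\frac{1}{5}, \frac{13}{10}}, lower {2}, scaled by C = \frac{8}{5}. Verdict: none - at argument -\frac{3}{8} the multisets {\frac{1}{5}, \frac{13}{10}} ; {2} match no listed identity.

Structural cue: t_0 = \frac{8}{5} here, and the running product (C = 8/5) telescopes to a rising factorial.
Ratio: r(k) = -\frac{3}{8} * (k+\frac{1}{5}) (k+\frac{13}{10}) / [(k+2) (k+1)] - rational in k. x = -\frac{3}{8}; t_0 = \frac{8}{5}; negate the roots.


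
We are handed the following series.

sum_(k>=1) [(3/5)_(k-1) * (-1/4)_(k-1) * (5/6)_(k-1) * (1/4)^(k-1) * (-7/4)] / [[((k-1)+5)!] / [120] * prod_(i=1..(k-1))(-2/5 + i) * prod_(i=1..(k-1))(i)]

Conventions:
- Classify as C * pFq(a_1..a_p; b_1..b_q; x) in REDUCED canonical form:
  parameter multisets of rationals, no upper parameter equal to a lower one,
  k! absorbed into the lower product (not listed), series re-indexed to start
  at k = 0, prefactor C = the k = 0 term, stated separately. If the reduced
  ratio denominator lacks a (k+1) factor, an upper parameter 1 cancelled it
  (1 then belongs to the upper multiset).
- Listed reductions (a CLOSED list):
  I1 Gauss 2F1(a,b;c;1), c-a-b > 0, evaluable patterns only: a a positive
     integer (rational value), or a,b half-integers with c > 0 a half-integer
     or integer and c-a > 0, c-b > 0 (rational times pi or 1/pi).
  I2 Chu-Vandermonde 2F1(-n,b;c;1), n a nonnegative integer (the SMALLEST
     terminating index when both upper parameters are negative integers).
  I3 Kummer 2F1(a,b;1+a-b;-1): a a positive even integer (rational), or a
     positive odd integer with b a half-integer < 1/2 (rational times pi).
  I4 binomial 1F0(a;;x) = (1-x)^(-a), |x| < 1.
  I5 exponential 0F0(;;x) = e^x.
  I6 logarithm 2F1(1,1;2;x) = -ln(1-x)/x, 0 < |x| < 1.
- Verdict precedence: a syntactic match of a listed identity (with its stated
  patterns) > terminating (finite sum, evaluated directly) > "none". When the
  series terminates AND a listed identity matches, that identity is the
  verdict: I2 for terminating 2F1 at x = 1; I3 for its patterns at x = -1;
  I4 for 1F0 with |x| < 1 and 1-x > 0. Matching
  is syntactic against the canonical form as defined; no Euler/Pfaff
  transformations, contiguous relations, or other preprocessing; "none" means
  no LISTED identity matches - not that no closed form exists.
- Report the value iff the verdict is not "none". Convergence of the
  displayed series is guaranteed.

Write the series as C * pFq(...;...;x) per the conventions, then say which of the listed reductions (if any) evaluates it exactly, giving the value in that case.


Reduced: x = 1/4, 2F1, upper = {-1/4, 5/6}, lower = {6}, C = -7/4. Verdict: no listed reduction: x = 1/4 and upper {-1/4, 5/6} fail every I1-I6 pattern.

Key step: with t_0 = -7/4, the lower running product (prefactor -7/4) is a rising factorial.
Term ratio: r(k) = (1/4) * (k-1/4) (k+5/6) / [(k+6) (k+1)] ; factor over Q: parameters, x = (1/4), and C = -7/4.


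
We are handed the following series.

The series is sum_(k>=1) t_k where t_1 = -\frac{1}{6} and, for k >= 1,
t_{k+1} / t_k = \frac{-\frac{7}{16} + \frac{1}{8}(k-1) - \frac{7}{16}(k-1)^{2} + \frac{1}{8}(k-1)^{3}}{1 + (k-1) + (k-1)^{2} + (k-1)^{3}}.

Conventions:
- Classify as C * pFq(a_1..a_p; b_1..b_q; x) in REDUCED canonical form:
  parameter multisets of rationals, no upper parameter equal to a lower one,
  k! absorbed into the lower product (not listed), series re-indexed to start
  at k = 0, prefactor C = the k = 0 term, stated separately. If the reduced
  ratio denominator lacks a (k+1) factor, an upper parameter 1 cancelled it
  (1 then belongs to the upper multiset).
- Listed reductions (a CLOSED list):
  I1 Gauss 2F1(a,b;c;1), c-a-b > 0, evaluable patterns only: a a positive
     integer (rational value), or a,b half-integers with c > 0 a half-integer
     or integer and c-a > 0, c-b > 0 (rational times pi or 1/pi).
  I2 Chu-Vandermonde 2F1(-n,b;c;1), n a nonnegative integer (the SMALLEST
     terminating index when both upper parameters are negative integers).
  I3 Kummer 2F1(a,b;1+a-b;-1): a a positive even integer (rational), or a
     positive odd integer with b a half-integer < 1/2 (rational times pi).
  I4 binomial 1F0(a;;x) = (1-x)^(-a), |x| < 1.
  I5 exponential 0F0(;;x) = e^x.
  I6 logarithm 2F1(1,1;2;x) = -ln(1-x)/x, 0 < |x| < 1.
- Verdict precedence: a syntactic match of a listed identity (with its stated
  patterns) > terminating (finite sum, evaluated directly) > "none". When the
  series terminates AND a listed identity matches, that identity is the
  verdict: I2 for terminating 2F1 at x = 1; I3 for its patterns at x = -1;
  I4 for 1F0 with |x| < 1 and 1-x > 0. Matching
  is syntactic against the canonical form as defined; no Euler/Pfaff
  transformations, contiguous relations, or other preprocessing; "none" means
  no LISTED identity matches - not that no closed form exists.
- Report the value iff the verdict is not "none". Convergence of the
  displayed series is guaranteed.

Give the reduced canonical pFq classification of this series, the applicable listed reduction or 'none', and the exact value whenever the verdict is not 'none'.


The series (x = \frac{1}{8}) is 1F0: upper {-\frac{7}{2}}, lower {-}, prefactor -\frac{1}{6}. Verdict: the binomial series (I4) matches (the 1F0 binomial series: exponent 7/2, x = \frac{1}{8}). Exact value: \left(-\frac{1}{6}\right) \cdot \left(\frac{7}{8}\right)^{\frac{7}{2}}.

Key step: with t_0 = -\frac{1}{6}, factor the ratio over Q (C = -1/6, x = 1/8): negated roots = parameters.
Adjacent-term ratio: r(k) = \frac{1}{8} * (k-\frac{7}{2}) / [(k+1)] - poly over poly, x = \frac{1}{8} from leading terms; C = -\frac{1}{6} at k = 0.


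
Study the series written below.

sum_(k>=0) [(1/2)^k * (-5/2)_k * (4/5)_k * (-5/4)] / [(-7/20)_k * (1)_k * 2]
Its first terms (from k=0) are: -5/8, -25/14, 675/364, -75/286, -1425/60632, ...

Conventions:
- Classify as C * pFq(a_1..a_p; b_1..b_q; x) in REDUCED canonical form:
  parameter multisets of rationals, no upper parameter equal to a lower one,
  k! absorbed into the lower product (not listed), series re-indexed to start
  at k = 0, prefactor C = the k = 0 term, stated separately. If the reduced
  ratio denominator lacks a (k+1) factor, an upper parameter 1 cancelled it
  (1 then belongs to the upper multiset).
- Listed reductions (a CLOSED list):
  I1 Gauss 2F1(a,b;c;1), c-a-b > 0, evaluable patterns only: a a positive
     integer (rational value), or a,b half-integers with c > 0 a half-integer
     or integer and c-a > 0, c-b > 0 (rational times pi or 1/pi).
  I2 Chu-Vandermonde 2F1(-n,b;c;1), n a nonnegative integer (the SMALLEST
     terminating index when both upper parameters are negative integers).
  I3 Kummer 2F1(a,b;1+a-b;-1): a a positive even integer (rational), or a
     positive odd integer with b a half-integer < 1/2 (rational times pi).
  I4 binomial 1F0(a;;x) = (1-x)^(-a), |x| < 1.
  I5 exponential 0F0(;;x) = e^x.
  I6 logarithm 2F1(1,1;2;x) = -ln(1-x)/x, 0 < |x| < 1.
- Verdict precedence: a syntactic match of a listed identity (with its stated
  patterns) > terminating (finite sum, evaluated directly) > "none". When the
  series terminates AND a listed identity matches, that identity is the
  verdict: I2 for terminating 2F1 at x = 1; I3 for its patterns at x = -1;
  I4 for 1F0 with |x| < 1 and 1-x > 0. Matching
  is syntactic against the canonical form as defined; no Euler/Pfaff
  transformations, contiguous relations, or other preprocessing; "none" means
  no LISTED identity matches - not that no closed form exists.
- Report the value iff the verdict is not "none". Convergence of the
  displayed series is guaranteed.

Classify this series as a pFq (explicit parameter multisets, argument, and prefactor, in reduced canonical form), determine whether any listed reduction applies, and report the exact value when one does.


With C = -5/8: the canonical form is 2F1(-5/2, 4/5; -7/20; 1/2). Verdict: none here - no I1-I6 shape fits x = 1/2 with lower {-7/20}.

The tell: x = (1/2) and the constant factors (C = -5/8) combine into one prefactor.
Term ratio: r(k) = (1/2) * (k-5/2) (k+4/5) / [(k-7/20) (k+1)] - rational in k. x = (1/2); t_0 = -5/8; negate the roots.


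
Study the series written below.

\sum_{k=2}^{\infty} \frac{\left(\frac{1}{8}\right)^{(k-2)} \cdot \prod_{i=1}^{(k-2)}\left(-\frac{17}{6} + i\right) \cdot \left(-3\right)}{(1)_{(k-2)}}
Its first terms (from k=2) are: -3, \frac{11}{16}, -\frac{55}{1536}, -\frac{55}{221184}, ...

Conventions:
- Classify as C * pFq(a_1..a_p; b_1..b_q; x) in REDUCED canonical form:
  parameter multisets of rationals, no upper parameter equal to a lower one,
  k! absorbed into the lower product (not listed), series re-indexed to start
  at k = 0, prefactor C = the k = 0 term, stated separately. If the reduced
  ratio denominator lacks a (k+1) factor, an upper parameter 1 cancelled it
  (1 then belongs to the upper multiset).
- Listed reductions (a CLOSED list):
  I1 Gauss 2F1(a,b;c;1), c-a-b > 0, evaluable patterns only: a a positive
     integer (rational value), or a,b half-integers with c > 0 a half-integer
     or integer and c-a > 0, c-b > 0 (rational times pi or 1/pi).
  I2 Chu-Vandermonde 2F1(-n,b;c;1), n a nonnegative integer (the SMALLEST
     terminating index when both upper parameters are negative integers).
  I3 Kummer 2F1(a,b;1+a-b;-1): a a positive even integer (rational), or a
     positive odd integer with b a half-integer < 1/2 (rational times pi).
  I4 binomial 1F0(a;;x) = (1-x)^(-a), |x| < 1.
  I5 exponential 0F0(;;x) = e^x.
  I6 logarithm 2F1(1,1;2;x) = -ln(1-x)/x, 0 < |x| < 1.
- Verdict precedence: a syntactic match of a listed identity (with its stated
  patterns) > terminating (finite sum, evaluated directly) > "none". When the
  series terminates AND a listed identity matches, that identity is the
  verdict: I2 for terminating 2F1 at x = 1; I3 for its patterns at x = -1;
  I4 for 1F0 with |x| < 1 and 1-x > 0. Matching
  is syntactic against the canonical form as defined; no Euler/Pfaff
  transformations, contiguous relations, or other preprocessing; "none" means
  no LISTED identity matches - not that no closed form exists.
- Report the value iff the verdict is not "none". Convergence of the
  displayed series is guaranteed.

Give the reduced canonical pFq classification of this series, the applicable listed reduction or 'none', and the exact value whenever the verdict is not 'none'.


Canonical form: C = -3 times 1F0 with upper {-\frac{11}{6}}, lower {-}, x = \frac{1}{8}. Verdict: binomial (I4) fires (the 1F0 binomial series: exponent 11/6, x = \frac{1}{8}). Its exact value is \left(-3\right) \cdot \left(\frac{7}{8}\right)^{\frac{11}{6}}.

Key step: t_0 = -3 here, and (1)_k (prefactor -3) is k! itself.
Term ratio: r(k) = \frac{1}{8} * (k-\frac{11}{6}) / [(k+1)] - rational in k. x = \frac{1}{8}; t_0 = -3; negate the roots.


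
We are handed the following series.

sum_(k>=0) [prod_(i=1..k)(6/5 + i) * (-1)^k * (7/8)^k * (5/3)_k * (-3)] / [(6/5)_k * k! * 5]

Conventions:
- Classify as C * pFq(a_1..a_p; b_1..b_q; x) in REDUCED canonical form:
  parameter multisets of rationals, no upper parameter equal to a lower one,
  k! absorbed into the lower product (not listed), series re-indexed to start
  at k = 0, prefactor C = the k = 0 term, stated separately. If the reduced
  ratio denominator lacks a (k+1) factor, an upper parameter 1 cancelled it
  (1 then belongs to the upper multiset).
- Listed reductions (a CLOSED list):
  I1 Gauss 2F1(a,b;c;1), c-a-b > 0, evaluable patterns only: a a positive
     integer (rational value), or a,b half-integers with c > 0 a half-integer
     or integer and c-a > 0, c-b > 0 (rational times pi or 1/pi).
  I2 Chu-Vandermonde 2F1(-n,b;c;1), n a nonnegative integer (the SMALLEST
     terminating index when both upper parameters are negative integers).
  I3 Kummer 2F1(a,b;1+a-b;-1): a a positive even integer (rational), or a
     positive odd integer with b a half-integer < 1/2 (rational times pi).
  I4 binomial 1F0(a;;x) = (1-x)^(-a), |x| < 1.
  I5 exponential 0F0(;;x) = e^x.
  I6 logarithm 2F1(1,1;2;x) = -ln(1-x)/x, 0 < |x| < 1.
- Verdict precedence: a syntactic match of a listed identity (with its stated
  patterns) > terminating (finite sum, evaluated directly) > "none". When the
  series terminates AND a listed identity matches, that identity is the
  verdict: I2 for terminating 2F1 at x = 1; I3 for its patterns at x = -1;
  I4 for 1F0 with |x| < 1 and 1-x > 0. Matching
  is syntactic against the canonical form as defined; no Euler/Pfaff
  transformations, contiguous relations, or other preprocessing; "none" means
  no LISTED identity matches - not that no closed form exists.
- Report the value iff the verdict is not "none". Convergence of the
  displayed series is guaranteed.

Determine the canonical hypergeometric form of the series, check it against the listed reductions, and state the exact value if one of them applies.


Prefactor -3/5, argument -7/8: 2F1 with upper {5/3, 11/5} over lower {6/5}. Verdict: none (x = -7/8): each listed identity misses the multisets {5/3, 11/5} ; {6/5}.

The tell: from the first term -3/5: the constant factors (prefactor -3/5) combine into one prefactor.
Adjacent-term ratio: r(k) = (-7/8) * (k+5/3) (k+11/5) / [(k+6/5) (k+1)] - rational in k, leading ratio (-7/8); with t_0 = -3/5, classification follows.


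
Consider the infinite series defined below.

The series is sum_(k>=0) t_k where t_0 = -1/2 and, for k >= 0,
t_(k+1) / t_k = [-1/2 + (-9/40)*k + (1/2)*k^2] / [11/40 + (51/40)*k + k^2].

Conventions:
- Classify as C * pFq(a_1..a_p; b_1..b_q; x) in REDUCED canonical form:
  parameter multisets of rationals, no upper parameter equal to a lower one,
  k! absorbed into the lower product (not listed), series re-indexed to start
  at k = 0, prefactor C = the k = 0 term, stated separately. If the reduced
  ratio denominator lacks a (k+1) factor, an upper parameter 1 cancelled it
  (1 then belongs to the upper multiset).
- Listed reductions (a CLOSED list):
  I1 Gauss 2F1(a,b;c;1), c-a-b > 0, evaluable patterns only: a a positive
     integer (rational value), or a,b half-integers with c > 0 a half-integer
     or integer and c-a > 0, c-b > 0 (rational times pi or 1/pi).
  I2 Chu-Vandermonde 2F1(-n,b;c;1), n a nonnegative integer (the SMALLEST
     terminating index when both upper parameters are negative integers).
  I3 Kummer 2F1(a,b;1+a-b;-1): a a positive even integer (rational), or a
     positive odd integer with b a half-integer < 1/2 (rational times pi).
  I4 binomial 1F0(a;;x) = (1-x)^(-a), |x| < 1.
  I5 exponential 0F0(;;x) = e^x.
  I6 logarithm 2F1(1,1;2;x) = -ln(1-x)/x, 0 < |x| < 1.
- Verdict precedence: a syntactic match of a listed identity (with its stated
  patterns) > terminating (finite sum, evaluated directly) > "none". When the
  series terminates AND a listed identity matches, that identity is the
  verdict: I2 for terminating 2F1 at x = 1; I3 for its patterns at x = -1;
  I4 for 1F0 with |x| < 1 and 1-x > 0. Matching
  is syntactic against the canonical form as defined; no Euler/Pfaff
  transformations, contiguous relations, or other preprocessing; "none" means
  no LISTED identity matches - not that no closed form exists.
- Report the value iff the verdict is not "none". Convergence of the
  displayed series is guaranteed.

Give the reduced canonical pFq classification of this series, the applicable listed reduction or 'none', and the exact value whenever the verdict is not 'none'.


The tell: x = (1/2) and factor the ratio over Q (C = -1/2, x = 1/2): negated roots = parameters.
Consecutive-term ratio: r(k) = (1/2) * (k-5/4) (k+4/5) / [(k+11/40) (k+1)] - rational; roots negated = parameters, x = (1/2), C = -1/2.

The series (x = 1/2) is 2F1: upper {-5/4, 4/5}, lower {11/40}, prefactor -1/2. Verdict: no listed reduction: x = 1/2 and upper {-5/4, 4/5} fail every I1-I6 pattern.


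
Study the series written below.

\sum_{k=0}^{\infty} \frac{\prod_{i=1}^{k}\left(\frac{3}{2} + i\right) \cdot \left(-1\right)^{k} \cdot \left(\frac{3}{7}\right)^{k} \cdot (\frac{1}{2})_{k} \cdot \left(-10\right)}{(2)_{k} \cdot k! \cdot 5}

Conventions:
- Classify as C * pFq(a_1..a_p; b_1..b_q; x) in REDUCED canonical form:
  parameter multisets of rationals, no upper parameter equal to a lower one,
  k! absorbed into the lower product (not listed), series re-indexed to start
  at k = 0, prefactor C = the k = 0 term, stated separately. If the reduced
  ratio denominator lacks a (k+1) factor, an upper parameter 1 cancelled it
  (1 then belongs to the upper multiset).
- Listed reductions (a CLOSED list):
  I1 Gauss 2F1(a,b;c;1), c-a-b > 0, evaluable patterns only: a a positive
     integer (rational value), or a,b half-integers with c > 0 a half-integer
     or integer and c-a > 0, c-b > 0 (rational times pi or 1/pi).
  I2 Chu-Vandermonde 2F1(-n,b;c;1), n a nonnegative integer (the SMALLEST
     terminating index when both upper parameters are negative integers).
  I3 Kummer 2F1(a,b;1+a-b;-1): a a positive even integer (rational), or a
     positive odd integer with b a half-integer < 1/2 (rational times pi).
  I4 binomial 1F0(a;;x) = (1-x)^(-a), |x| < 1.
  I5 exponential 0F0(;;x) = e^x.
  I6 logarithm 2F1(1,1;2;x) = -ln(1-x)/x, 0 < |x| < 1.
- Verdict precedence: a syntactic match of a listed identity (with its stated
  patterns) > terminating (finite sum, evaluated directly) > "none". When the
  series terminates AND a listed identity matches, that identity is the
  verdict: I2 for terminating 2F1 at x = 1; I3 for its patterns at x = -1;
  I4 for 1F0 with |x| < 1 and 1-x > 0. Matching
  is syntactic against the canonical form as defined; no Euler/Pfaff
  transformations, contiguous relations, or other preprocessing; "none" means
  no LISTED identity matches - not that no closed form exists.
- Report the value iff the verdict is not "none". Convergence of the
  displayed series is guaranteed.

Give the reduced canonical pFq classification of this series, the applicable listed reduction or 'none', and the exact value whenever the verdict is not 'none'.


The tell: t_0 = -2 here, and the running product (C = -2, x = -3/7) telescopes to a rising factorial.
Adjacent-term ratio: r(k) = -\frac{3}{7} * (k+\frac{1}{2}) (k+\frac{5}{2}) / [(k+2) (k+1)] - poly over poly, x = -\frac{3}{7} from leading terms; C = -2 at k = 0.

Reduced: x = -\frac{3}{7}, 2F1, upper = {\frac{1}{2}, \frac{5}{2}}, lower = {2}, C = -2. Verdict: none. No listed pattern accepts 2F1(\frac{1}{2}, \frac{5}{2}; 2; -\frac{3}{7}).


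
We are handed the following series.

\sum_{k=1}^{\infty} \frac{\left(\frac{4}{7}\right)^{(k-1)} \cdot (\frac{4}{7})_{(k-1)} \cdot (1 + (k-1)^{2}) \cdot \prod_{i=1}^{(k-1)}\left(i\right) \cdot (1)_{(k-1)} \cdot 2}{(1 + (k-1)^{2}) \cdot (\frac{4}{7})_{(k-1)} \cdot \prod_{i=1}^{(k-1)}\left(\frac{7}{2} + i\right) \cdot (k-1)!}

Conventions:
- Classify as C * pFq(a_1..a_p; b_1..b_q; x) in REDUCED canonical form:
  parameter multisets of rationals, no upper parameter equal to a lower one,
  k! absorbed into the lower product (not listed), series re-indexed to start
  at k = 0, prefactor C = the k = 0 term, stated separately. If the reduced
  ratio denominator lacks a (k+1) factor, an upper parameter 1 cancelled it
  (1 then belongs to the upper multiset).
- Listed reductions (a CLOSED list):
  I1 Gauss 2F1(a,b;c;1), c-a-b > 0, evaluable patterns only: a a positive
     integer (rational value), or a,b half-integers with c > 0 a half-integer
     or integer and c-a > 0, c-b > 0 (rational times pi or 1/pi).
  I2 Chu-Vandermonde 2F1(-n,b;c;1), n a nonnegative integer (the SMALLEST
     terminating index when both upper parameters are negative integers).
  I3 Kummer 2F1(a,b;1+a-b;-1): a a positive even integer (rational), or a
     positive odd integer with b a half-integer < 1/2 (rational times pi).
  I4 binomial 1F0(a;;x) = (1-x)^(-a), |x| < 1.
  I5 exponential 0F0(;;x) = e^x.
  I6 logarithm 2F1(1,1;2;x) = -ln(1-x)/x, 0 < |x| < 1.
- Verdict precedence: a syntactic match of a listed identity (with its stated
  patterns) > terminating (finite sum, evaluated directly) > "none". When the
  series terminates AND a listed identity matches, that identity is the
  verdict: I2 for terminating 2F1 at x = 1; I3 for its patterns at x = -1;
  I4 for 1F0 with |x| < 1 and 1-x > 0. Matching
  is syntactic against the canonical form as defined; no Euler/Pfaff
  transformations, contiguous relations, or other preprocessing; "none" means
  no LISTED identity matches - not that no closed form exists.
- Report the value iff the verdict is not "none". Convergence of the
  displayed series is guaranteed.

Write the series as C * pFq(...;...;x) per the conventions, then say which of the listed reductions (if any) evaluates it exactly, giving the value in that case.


Key observation: t_0 = 2 here, and the factor k^2 + 1 cancels (top and bottom), leaving C = 2.
Consecutive-term ratio: r(k) = \frac{4}{7} * (k+1) (k+1) / [(k+\frac{9}{2}) (k+1)] - rational in k, leading ratio \frac{4}{7}; with t_0 = 2, classification follows.

With C = 2: the canonical form is 2F1(1, 1; \frac{9}{2}; \frac{4}{7}). Verdict: none here - no I1-I6 shape fits x = \frac{4}{7} with lower {\frac{9}{2}}.


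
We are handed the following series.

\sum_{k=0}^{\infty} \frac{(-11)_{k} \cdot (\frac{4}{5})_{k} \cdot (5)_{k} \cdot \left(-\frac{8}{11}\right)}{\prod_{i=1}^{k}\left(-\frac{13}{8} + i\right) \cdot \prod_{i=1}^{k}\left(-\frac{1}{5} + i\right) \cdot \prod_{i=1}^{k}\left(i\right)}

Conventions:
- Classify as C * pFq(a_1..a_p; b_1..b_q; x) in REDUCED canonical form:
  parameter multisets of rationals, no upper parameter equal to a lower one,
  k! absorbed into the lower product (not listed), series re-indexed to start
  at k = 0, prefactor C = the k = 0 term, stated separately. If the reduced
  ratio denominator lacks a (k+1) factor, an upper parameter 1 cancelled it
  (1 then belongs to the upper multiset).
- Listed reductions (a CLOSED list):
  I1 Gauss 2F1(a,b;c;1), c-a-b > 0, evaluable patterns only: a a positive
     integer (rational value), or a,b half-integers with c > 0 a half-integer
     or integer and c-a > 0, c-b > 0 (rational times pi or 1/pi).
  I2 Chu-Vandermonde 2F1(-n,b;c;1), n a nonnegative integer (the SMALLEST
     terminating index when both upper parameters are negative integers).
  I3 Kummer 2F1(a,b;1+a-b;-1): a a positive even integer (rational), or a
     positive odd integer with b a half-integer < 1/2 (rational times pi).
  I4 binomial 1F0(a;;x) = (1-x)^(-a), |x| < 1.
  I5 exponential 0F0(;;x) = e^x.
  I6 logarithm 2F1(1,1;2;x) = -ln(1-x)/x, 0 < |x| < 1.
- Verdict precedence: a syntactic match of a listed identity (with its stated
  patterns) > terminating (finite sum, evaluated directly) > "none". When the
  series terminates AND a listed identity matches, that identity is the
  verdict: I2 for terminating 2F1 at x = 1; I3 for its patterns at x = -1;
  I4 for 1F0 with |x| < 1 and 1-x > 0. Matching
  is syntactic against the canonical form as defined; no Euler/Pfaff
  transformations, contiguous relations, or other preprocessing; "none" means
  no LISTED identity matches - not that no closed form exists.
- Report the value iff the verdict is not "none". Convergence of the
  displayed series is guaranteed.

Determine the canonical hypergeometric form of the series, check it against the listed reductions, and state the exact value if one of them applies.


First insight: t_0 being -\frac{8}{11}, the product of the first k integers (C = -8/11, x = 1) is k!.
Term ratio: r(k) = 1 * (k-11) (k+5) / [(k-\frac{5}{8}) (k+1)] - rational in k. x = 1; t_0 = -\frac{8}{11}; negate the roots.

This is -\frac{8}{11} * 2F1(-11, 5; -\frac{5}{8}; 1) in reduced canonical form. Verdict: this is Vandermonde's identity (I2) (terminating 2F1 at x = 1 with n = 11, b = 5, c = -\frac{5}{8}). Hence: \frac{2343432}{158930365}.


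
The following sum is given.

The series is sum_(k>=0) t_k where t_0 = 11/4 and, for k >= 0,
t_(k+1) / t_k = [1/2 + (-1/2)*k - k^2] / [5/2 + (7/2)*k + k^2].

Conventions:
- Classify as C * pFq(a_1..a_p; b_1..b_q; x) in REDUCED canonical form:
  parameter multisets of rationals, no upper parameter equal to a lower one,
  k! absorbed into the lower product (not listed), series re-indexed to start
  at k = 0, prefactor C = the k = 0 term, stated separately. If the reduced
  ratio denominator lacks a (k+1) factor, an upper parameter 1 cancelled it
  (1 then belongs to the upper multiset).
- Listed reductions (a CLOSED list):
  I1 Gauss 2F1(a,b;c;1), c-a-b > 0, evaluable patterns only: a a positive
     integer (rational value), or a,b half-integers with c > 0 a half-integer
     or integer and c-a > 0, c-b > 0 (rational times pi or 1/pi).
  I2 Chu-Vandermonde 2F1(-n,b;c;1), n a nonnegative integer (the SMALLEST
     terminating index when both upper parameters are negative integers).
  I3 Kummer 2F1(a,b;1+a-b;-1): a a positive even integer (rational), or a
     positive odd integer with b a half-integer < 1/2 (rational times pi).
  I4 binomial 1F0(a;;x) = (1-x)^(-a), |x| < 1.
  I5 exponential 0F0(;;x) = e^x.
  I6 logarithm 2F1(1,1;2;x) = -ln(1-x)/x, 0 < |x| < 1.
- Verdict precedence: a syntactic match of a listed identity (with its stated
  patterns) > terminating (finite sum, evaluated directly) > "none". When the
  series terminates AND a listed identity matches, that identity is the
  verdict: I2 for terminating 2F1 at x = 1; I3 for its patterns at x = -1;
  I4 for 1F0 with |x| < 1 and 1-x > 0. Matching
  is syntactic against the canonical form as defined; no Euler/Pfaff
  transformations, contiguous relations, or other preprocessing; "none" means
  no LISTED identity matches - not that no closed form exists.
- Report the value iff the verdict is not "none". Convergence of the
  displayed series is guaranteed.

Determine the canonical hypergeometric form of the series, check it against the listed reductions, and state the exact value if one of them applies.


At argument -1: a 2F1 with upper {-1/2, 1}, lower {5/2}, scaled by C = 11/4. Verdict: Kummer (I3) fires (x = -1; c = 5/2 equals 1+a-b for upper {-1/2, 1}: listed pattern). Sum: (33/32) * pi.

Structural cue: t_0 = 11/4 here, and roots of the ratio polynomials (C = 11/4) are the negated parameters.
Term ratio: r(k) = (-1) * (k-1/2) (k+1) / [(k+5/2) (k+1)] - rational; roots negated = parameters, x = (-1), C = 11/4.


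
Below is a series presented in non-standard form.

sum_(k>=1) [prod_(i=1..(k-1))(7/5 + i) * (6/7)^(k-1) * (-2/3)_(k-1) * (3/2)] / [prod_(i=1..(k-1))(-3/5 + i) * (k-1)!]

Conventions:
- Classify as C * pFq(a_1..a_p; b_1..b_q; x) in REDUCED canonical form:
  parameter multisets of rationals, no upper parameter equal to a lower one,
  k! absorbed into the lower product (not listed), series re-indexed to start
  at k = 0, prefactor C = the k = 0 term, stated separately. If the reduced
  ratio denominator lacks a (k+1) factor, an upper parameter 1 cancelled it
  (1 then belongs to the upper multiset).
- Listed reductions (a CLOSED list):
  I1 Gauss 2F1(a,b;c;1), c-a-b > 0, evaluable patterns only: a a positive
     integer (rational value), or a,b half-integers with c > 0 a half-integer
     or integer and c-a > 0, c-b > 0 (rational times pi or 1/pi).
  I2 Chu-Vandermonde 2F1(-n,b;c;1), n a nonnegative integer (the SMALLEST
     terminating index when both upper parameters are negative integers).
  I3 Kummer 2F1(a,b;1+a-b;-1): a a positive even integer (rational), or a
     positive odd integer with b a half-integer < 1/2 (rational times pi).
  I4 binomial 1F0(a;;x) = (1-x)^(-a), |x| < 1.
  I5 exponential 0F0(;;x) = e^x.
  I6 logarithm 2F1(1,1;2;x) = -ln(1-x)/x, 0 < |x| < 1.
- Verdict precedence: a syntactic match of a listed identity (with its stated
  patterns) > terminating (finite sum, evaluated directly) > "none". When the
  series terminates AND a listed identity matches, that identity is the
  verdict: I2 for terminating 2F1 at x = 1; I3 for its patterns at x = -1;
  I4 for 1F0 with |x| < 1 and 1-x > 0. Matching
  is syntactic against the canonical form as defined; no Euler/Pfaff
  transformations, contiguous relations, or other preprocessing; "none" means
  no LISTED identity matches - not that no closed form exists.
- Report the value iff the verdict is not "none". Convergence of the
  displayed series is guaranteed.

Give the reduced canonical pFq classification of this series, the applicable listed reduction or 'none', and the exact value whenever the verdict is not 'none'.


Reduced: x = 6/7, 2F1, upper = {-2/3, 12/5}, lower = {2/5}, C = 3/2. Verdict: none. Every listed pattern misses the 2F1 form at 6/7, upper {-2/3, 12/5}.

Key step: t_0 being 3/2, the lower running product (C = 3/2, x = 6/7) is a rising factorial.
Adjacent-term ratio: r(k) = (6/7) * (k-2/3) (k+12/5) / [(k+2/5) (k+1)] - rational in k. x = (6/7); t_0 = 3/2; negate the roots.


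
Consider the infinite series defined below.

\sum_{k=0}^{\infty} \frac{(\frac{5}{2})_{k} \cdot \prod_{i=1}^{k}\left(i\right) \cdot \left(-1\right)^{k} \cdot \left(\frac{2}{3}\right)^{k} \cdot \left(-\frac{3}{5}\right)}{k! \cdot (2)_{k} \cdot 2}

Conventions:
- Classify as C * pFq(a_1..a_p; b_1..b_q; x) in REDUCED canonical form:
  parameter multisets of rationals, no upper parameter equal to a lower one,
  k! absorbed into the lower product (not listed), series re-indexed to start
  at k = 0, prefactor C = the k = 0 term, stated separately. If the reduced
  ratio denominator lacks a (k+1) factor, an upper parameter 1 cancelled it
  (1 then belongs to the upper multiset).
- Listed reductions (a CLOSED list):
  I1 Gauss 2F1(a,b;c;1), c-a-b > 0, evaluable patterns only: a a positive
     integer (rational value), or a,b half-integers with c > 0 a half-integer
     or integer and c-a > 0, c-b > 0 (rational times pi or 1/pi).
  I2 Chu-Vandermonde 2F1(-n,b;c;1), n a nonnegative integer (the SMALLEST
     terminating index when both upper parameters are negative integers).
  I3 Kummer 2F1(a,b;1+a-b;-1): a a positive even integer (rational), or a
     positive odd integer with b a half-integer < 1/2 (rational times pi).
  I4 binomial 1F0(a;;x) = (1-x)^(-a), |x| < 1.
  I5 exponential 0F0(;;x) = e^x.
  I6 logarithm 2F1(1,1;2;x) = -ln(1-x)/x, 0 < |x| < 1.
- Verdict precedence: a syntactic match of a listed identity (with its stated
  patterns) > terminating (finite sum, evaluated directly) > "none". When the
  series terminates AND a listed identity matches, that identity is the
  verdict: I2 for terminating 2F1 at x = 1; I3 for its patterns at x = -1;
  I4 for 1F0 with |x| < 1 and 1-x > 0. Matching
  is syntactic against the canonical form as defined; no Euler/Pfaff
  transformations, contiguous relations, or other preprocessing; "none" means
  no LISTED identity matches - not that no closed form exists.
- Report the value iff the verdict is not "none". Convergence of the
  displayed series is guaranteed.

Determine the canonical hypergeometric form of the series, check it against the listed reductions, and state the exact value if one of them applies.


Reduced: x = -\frac{2}{3}, 2F1, upper = {1, \frac{5}{2}}, lower = {2}, C = -\frac{3}{10}. Verdict: none - at argument -\frac{2}{3} the multisets {1, \frac{5}{2}} ; {2} match no listed identity.

The tell: from the first term -\frac{3}{10}: the constant factors (prefactor -3/10) combine into one prefactor.
Consecutive-term ratio: r(k) = -\frac{2}{3} * (k+1) (k+\frac{5}{2}) / [(k+2) (k+1)] - poly over poly, x = -\frac{2}{3} from leading terms; C = -\frac{3}{10} at k = 0.
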